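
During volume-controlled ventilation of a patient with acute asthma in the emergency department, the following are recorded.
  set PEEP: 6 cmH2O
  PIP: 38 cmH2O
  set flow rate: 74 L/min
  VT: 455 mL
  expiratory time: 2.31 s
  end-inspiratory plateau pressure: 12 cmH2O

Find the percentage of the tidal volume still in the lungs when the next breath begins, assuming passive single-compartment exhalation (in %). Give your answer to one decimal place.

Flow: 74 L/min ÷ 60 = 1.2333 L/s.
R = (PIP − Pplat)/V̇ = (38 − 12) / 1.2333 = 26.0/1.2333 = 21.082 cmH2O·s/L.
C = Vt/(Pplat − PEEP) = 455.0 / (12 − 6) = 455.0/6.0 = 75.833 mL/cmH2O.
τ = R × C = 21.082 × 0.07583 L/cmH2O = 1.599 s.
Fraction remaining at end-expiration = e^(−Te/τ) = e^(−2.31/1.599) = 0.2358 → 23.58%.

23.6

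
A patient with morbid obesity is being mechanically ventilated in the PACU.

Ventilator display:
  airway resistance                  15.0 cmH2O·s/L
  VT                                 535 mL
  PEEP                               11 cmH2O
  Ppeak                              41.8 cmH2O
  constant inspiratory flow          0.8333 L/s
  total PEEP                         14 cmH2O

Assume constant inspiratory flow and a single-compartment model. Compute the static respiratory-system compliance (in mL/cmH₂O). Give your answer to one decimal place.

Total PEEP = 14 cmH2O (set 11 + intrinsic 3); this is the baseline alveolar pressure.
Equation of motion (constant flow): PIP = Vt/C + R·V̇ + PEEP.
Vt/C = PIP − R·V̇ − PEEP = 41.8 − 15.0×0.8333 − 14 = 41.8 − 12.5 − 14 = 15.3 cmH2O.
C = Vt / 15.3 = 535 / 15.3 = 34.967 mL/cmH2O.

35.0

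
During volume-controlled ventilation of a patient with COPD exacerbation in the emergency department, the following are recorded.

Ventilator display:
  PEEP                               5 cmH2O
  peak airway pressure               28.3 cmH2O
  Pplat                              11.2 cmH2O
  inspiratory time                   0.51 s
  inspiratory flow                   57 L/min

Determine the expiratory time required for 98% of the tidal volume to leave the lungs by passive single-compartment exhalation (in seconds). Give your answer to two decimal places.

5.50

Flow: 57 L/min ÷ 60 = 0.95 L/s.
Vt = flow × Ti = 0.95 L/s × 0.51 s × 1000 mL/L = 484.5 mL.
R = (PIP − Pplat)/V̇ = (28.3 − 11.2) / 0.95 = 17.1/0.95 = 18.0 cmH2O·s/L.
C = Vt/(Pplat − PEEP) = 484.5 / (11.2 − 5) = 484.5/6.2 = 78.145 mL/cmH2O.
τ = R × C = 18.0 × 0.07815 L/cmH2O = 1.407 s.
t = −τ·ln(1 − 0.98) = −1.407·ln(0.02) = 5.504 s.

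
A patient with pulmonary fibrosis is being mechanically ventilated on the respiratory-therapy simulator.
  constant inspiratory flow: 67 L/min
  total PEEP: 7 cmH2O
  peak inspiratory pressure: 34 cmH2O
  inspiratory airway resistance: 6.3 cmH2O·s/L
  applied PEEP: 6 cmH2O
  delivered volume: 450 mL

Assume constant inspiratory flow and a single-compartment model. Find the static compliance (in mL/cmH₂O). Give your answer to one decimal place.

22.5

Flow: 67 L/min ÷ 60 = 1.1167 L/s.
Total PEEP = 7 cmH2O (set 6 + intrinsic 1); this is the baseline alveolar pressure.
Equation of motion (constant flow): PIP = Vt/C + R·V̇ + PEEP.
Vt/C = PIP − R·V̇ − PEEP = 34 − 6.3×1.1167 − 7 = 34 − 7.035 − 7 = 19.965 cmH2O.
C = Vt / 19.965 = 450 / 19.965 = 22.539 mL/cmH2O.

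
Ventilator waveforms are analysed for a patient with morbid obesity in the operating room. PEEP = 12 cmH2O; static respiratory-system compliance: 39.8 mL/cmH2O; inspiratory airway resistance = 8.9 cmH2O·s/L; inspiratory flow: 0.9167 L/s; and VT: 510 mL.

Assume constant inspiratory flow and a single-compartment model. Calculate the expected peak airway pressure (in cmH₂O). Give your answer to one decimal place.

Equation of motion (constant flow): PIP = Vt/C + R·V̇ + PEEP.
PIP = 510/39.8 + 8.9×0.9167 + 12 = 12.814 + 8.159 + 12 = 32.973 cmH2O.

33.0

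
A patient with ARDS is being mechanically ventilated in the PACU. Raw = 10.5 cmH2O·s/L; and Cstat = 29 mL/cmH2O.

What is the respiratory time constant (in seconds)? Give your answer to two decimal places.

τ = R × C = 10.5 × 29 mL/cmH2O = 10.5 × 0.029 L/cmH2O = 0.3045 s.

0.30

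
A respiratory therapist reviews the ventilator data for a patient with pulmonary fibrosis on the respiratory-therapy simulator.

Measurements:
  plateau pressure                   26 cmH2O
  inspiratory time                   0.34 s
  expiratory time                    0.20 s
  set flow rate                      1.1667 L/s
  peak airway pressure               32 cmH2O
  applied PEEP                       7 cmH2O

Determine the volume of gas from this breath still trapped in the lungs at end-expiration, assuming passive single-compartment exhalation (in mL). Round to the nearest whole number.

Vt = flow × Ti = 1.1667 L/s × 0.34 s × 1000 mL/L = 396.68 mL.
R = (PIP − Pplat)/V̇ = (32 − 26) / 1.1667 = 6.0/1.1667 = 5.143 cmH2O·s/L.
C = Vt/(Pplat − PEEP) = 396.68 / (26 − 7) = 396.68/19.0 = 20.878 mL/cmH2O.
τ = R × C = 5.143 × 0.02088 L/cmH2O = 0.1074 s.
Fraction remaining = e^(−Te/τ) = e^(−0.20/0.1074) = 0.1553.
Trapped volume = 396.68 × 0.1553 = 61.604 mL.

62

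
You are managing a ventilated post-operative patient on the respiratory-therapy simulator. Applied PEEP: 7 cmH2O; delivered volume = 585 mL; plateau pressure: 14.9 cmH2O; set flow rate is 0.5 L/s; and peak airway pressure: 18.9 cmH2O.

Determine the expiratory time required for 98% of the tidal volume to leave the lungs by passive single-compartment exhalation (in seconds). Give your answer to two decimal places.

R = (PIP − Pplat)/V̇ = (18.9 − 14.9) / 0.5 = 4.0/0.5 = 8.0 cmH2O·s/L.
C = Vt/(Pplat − PEEP) = 585.0 / (14.9 − 7) = 585.0/7.9 = 74.051 mL/cmH2O.
τ = R × C = 8.0 × 0.07405 L/cmH2O = 0.5924 s.
t = −τ·ln(1 − 0.98) = −0.5924·ln(0.02) = 2.317 s.

2.32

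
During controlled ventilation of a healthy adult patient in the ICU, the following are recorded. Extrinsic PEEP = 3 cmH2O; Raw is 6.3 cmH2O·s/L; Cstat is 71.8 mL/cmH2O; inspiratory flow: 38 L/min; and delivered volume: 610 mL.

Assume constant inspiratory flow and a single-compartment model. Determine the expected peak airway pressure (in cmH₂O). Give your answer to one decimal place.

15.5

Flow: 38 L/min ÷ 60 = 0.6333 L/s.
Equation of motion (constant flow): PIP = Vt/C + R·V̇ + PEEP.
PIP = 610/71.8 + 6.3×0.6333 + 3 = 8.496 + 3.99 + 3 = 15.486 cmH2O.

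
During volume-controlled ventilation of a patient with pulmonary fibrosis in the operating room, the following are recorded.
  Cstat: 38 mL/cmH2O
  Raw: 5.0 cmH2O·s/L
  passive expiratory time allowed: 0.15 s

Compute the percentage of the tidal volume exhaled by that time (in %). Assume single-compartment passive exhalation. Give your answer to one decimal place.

τ = R × C = 5.0 × 38 mL/cmH2O = 5.0 × 0.038 L/cmH2O = 0.19 s.
Passive exhalation: V(t)/V₀ = e^(−t/τ) = e^(−0.15/0.19) = 0.4541.
Fraction exhaled = 1 − 0.4541 = 0.5459 → 54.59%.

54.6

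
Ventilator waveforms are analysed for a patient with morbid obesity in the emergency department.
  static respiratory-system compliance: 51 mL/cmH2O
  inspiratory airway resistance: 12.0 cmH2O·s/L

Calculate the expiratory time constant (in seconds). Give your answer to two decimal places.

τ = R × C = 12.0 × 51 mL/cmH2O = 12.0 × 0.051 L/cmH2O = 0.612 s.

0.61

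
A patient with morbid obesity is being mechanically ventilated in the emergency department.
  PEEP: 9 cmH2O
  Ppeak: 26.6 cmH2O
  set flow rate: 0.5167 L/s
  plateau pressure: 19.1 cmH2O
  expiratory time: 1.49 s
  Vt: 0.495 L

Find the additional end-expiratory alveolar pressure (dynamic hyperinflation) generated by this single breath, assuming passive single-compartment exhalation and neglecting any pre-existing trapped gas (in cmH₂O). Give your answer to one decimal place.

1.2

R = (PIP − Pplat)/V̇ = (26.6 − 19.1) / 0.5167 = 7.5/0.5167 = 14.515 cmH2O·s/L.
C = Vt/(Pplat − PEEP) = 495.0 / (19.1 − 9) = 495.0/10.1 = 49.01 mL/cmH2O.
τ = R × C = 14.515 × 0.04901 L/cmH2O = 0.7114 s.
Fraction remaining = e^(−Te/τ) = e^(−1.49/0.7114) = 0.1231; trapped volume = 495.0 × 0.1231 = 60.935 mL.
Additional alveolar pressure from trapping ≈ V_trapped / C = 60.935 / 49.01 = 1.243 cmH2O.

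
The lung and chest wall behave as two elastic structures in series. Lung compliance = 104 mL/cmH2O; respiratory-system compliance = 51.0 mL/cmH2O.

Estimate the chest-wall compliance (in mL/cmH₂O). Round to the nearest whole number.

1/Ccw = 1/Crs − 1/CL.
1/Ccw = 1/51.0 − 1/104 = 0.009992.
Ccw = 100.08 mL/cmH2O.

100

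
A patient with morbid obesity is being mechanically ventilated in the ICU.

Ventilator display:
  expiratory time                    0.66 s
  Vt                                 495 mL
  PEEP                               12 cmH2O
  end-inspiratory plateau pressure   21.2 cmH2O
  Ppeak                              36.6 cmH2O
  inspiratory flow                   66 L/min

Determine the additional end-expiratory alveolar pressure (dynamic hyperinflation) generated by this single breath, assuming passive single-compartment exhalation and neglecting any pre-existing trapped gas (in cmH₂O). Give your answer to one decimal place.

Flow: 66 L/min ÷ 60 = 1.1 L/s.
R = (PIP − Pplat)/V̇ = (36.6 − 21.2) / 1.1 = 15.4/1.1 = 14.0 cmH2O·s/L.
C = Vt/(Pplat − PEEP) = 495.0 / (21.2 − 12) = 495.0/9.2 = 53.804 mL/cmH2O.
τ = R × C = 14.0 × 0.0538 L/cmH2O = 0.7532 s.
Fraction remaining = e^(−Te/τ) = e^(−0.66/0.7532) = 0.4163; trapped volume = 495.0 × 0.4163 = 206.07 mL.
Additional alveolar pressure from trapping ≈ V_trapped / C = 206.07 / 53.804 = 3.83 cmH2O.

3.8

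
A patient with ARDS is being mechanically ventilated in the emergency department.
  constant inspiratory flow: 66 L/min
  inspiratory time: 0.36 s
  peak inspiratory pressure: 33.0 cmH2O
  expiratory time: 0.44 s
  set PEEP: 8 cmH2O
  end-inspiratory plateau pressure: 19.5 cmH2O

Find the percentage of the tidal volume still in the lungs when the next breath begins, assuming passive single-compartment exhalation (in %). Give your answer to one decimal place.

35.3

Flow: 66 L/min ÷ 60 = 1.1 L/s.
Vt = flow × Ti = 1.1 L/s × 0.36 s × 1000 mL/L = 396.0 mL.
R = (PIP − Pplat)/V̇ = (33.0 − 19.5) / 1.1 = 13.5/1.1 = 12.273 cmH2O·s/L.
C = Vt/(Pplat − PEEP) = 396.0 / (19.5 − 8) = 396.0/11.5 = 34.435 mL/cmH2O.
τ = R × C = 12.273 × 0.03444 L/cmH2O = 0.4227 s.
Fraction remaining at end-expiration = e^(−Te/τ) = e^(−0.44/0.4227) = 0.3531 → 35.31%.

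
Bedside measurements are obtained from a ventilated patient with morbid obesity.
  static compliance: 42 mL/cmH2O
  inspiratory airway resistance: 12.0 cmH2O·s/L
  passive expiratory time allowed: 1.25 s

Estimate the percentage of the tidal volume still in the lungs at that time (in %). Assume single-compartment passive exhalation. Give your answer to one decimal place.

τ = R × C = 12.0 × 42 mL/cmH2O = 12.0 × 0.042 L/cmH2O = 0.504 s.
Passive exhalation: V(t)/V₀ = e^(−t/τ) = e^(−1.25/0.504) = 0.08373.
Fraction remaining = 0.08373 → 8.373%.

8.4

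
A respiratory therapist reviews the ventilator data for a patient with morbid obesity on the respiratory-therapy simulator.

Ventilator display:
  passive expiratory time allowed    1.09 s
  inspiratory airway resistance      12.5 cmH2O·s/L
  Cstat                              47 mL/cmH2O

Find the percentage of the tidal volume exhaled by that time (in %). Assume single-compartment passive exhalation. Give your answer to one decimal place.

τ = R × C = 12.5 × 47 mL/cmH2O = 12.5 × 0.047 L/cmH2O = 0.5875 s.
Passive exhalation: V(t)/V₀ = e^(−t/τ) = e^(−1.09/0.5875) = 0.1564.
Fraction exhaled = 1 − 0.1564 = 0.8436 → 84.36%.

84.4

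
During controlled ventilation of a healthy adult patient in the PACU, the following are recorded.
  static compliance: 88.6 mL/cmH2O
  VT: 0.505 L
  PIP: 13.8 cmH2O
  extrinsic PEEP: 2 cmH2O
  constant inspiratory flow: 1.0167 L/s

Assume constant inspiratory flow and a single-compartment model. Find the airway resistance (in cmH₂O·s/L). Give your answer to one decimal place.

Equation of motion (constant flow): PIP = Vt/C + R·V̇ + PEEP.
R·V̇ = PIP − Vt/C − PEEP = 13.8 − 505/88.6 − 2 = 13.8 − 5.7 − 2 = 6.1 cmH2O.
R = 6.1 / 1.0167 = 6.0 cmH2O·s/L.

6.0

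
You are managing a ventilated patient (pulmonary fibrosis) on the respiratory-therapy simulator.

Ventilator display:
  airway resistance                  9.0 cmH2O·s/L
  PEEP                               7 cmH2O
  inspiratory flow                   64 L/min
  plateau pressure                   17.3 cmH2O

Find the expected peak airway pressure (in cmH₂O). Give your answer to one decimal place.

Flow: 64 L/min ÷ 60 = 1.0667 L/s.
PIP = Pplat + Raw × flow = 17.3 + 9.0 × 1.0667 = 17.3 + 9.6 = 26.9 cmH2O.

26.9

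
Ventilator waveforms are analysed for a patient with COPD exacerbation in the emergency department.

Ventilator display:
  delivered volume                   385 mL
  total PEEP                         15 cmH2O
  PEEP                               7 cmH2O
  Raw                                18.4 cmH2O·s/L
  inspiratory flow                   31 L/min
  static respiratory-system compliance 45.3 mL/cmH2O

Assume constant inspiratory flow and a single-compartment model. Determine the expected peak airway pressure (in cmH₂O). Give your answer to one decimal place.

33.0

Flow: 31 L/min ÷ 60 = 0.5167 L/s.
Total PEEP = 15 cmH2O (set 7 + intrinsic 8); this is the baseline alveolar pressure.
Equation of motion (constant flow): PIP = Vt/C + R·V̇ + PEEP.
PIP = 385/45.3 + 18.4×0.5167 + 15 = 8.499 + 9.507 + 15 = 33.006 cmH2O.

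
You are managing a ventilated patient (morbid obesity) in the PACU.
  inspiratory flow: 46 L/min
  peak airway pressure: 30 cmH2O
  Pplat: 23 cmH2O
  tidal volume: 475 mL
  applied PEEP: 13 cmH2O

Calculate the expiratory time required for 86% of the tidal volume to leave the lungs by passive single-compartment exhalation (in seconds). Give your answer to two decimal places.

Flow: 46 L/min ÷ 60 = 0.7667 L/s.
R = (PIP − Pplat)/V̇ = (30 − 23) / 0.7667 = 7.0/0.7667 = 9.13 cmH2O·s/L.
C = Vt/(Pplat − PEEP) = 475.0 / (23 − 13) = 475.0/10.0 = 47.5 mL/cmH2O.
τ = R × C = 9.13 × 0.0475 L/cmH2O = 0.4337 s.
t = −τ·ln(1 − 0.86) = −0.4337·ln(0.14) = 0.8527 s.

0.85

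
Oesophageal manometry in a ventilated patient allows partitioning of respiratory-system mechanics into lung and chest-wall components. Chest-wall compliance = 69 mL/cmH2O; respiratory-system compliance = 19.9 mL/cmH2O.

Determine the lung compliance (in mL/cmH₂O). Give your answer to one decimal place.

28.0

1/CL = 1/Crs − 1/Ccw.
1/CL = 1/19.9 − 1/69 = 0.03576.
CL = 27.964 mL/cmH2O.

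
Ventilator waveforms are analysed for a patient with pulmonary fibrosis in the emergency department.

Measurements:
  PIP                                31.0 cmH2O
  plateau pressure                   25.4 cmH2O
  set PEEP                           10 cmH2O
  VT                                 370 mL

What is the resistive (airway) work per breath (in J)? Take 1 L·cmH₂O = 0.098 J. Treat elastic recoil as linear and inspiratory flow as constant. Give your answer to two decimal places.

With constant inspiratory flow the resistive pressure is constant at PIP − Pplat = 31.0 − 25.4 = 5.6 cmH2O, so resistive work = 5.6 × 0.370 = 2.072 L·cmH2O.
× 0.098 J/(L·cmH2O) → 0.2031 J.

0.20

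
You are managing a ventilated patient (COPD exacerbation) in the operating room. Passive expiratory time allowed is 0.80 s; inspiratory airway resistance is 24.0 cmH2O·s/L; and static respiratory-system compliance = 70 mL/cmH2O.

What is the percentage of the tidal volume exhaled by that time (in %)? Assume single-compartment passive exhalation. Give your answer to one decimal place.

τ = R × C = 24.0 × 70 mL/cmH2O = 24.0 × 0.070 L/cmH2O = 1.68 s.
Passive exhalation: V(t)/V₀ = e^(−t/τ) = e^(−0.80/1.68) = 0.6211.
Fraction exhaled = 1 − 0.6211 = 0.3789 → 37.89%.

37.9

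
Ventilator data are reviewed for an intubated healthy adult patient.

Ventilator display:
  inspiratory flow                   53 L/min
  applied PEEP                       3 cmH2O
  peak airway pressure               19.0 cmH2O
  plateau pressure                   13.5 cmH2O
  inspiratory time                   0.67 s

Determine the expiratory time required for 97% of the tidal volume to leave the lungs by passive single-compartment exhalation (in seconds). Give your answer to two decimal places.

1.23

Flow: 53 L/min ÷ 60 = 0.8833 L/s.
Vt = flow × Ti = 0.8833 L/s × 0.67 s × 1000 mL/L = 591.81 mL.
R = (PIP − Pplat)/V̇ = (19.0 − 13.5) / 0.8833 = 5.5/0.8833 = 6.227 cmH2O·s/L.
C = Vt/(Pplat − PEEP) = 591.81 / (13.5 − 3) = 591.81/10.5 = 56.363 mL/cmH2O.
τ = R × C = 6.227 × 0.05636 L/cmH2O = 0.351 s.
t = −τ·ln(1 − 0.97) = −0.351·ln(0.03) = 1.231 s.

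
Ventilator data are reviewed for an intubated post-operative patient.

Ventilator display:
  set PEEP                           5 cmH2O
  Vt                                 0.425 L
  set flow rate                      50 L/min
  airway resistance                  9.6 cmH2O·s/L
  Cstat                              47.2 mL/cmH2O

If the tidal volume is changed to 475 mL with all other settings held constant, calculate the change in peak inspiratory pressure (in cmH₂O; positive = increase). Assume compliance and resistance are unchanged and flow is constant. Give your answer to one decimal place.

PIP = Vt/C + R·V̇ + PEEP (constant-flow equation of motion).
Only the elastic term changes: ΔPIP = ΔVt / C = (475 − 425) / 47.2 = 1.059 cmH2O.

1.1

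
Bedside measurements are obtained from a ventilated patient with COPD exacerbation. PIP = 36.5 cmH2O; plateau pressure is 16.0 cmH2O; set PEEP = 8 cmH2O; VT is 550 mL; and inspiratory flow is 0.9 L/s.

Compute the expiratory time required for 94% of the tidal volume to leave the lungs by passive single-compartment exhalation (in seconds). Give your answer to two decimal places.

4.41

R = (PIP − Pplat)/V̇ = (36.5 − 16.0) / 0.9 = 20.5/0.9 = 22.778 cmH2O·s/L.
C = Vt/(Pplat − PEEP) = 550.0 / (16.0 − 8) = 550.0/8.0 = 68.75 mL/cmH2O.
τ = R × C = 22.778 × 0.06875 L/cmH2O = 1.566 s.
t = −τ·ln(1 − 0.94) = −1.566·ln(0.06) = 4.406 s.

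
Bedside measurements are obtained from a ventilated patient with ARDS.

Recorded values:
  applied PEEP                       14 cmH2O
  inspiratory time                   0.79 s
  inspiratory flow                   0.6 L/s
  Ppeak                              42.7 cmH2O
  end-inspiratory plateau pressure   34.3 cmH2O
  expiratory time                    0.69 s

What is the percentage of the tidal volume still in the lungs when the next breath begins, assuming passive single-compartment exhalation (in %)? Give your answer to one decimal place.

12.1

Vt = flow × Ti = 0.6 L/s × 0.79 s × 1000 mL/L = 474.0 mL.
R = (PIP − Pplat)/V̇ = (42.7 − 34.3) / 0.6 = 8.4/0.6 = 14.0 cmH2O·s/L.
C = Vt/(Pplat − PEEP) = 474.0 / (34.3 − 14) = 474.0/20.3 = 23.35 mL/cmH2O.
τ = R × C = 14.0 × 0.02335 L/cmH2O = 0.3269 s.
Fraction remaining at end-expiration = e^(−Te/τ) = e^(−0.69/0.3269) = 0.1211 → 12.11%.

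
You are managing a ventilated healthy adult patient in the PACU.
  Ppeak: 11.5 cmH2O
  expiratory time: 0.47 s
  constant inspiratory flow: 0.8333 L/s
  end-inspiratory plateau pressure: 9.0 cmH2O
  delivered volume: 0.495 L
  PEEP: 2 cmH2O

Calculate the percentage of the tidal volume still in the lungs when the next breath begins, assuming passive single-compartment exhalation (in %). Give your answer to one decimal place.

10.9

R = (PIP − Pplat)/V̇ = (11.5 − 9.0) / 0.8333 = 2.5/0.8333 = 3.0 cmH2O·s/L.
C = Vt/(Pplat − PEEP) = 495.0 / (9.0 − 2) = 495.0/7.0 = 70.714 mL/cmH2O.
τ = R × C = 3.0 × 0.07071 L/cmH2O = 0.2121 s.
Fraction remaining at end-expiration = e^(−Te/τ) = e^(−0.47/0.2121) = 0.1091 → 10.91%.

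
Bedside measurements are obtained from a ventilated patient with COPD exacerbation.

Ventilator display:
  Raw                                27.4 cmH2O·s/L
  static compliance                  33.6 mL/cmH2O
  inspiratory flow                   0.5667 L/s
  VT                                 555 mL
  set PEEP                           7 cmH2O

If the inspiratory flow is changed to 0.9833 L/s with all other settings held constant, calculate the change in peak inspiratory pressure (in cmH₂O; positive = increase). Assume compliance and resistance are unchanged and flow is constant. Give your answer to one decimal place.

11.4

PIP = Vt/C + R·V̇ + PEEP (constant-flow equation of motion).
Only the resistive term changes: ΔPIP = R × ΔV̇ = 27.4 × (0.9833 − 0.5667) = 27.4 × 0.4166 = 11.415 cmH2O.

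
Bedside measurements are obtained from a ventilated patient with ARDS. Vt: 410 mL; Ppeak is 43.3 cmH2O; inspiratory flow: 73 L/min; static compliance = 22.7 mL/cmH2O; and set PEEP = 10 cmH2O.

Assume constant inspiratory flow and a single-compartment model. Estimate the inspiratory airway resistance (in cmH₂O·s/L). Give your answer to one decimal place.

Flow: 73 L/min ÷ 60 = 1.2167 L/s.
Equation of motion (constant flow): PIP = Vt/C + R·V̇ + PEEP.
R·V̇ = PIP − Vt/C − PEEP = 43.3 − 410/22.7 − 10 = 43.3 − 18.062 − 10 = 15.238 cmH2O.
R = 15.238 / 1.2167 = 12.524 cmH2O·s/L.

12.5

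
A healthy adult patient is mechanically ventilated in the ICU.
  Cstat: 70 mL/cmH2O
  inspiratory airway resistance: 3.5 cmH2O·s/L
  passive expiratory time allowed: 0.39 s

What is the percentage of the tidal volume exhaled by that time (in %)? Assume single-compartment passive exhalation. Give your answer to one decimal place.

79.6

τ = R × C = 3.5 × 70 mL/cmH2O = 3.5 × 0.070 L/cmH2O = 0.245 s.
Passive exhalation: V(t)/V₀ = e^(−t/τ) = e^(−0.39/0.245) = 0.2036.
Fraction exhaled = 1 − 0.2036 = 0.7964 → 79.64%.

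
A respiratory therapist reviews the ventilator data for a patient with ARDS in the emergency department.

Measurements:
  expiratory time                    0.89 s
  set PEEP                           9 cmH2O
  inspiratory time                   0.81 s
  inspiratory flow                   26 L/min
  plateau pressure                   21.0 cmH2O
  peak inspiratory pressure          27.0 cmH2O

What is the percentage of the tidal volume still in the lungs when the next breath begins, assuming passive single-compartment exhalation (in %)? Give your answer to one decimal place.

11.1

Flow: 26 L/min ÷ 60 = 0.4333 L/s.
Vt = flow × Ti = 0.4333 L/s × 0.81 s × 1000 mL/L = 350.97 mL.
R = (PIP − Pplat)/V̇ = (27.0 − 21.0) / 0.4333 = 6.0/0.4333 = 13.847 cmH2O·s/L.
C = Vt/(Pplat − PEEP) = 350.97 / (21.0 − 9) = 350.97/12.0 = 29.248 mL/cmH2O.
τ = R × C = 13.847 × 0.02925 L/cmH2O = 0.405 s.
Fraction remaining at end-expiration = e^(−Te/τ) = e^(−0.89/0.405) = 0.1111 → 11.11%.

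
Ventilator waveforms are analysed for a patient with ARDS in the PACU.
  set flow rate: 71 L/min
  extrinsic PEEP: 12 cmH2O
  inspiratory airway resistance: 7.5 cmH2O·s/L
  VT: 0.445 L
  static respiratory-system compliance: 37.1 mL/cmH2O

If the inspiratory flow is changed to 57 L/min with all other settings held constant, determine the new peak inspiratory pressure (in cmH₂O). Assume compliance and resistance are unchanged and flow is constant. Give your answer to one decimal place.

Flow: 71 L/min ÷ 60 = 1.1833 L/s.
New flow: 57 L/min ÷ 60 = 0.95 L/s.
PIP = Vt/C + R·V̇ + PEEP (constant-flow equation of motion).
Only the resistive term changes: ΔPIP = R × ΔV̇ = 7.5 × (0.95 − 1.1833) = 7.5 × -0.2333 = -1.75 cmH2O.
Original PIP = 445/37.1 + 7.5×1.1833 + 12 = 32.869 cmH2O; new PIP = 32.869 + (-1.75) = 31.119 cmH2O.

31.1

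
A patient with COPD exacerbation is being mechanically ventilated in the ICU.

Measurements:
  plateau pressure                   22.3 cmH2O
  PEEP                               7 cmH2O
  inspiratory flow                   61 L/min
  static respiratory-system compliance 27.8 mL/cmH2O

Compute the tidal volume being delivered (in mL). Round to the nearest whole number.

425

Vt = Cstat × (Pplat − PEEP) = 27.8 × (22.3 − 7) = 27.8 × 15.3 = 425.34 mL.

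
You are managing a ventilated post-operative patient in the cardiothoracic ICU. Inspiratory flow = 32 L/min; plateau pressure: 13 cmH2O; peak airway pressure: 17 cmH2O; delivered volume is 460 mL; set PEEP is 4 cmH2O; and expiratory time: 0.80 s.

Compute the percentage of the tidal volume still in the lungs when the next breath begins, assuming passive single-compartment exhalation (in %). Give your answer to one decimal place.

Flow: 32 L/min ÷ 60 = 0.5333 L/s.
R = (PIP − Pplat)/V̇ = (17 − 13) / 0.5333 = 4.0/0.5333 = 7.5 cmH2O·s/L.
C = Vt/(Pplat − PEEP) = 460.0 / (13 − 4) = 460.0/9.0 = 51.111 mL/cmH2O.
τ = R × C = 7.5 × 0.05111 L/cmH2O = 0.3833 s.
Fraction remaining at end-expiration = e^(−Te/τ) = e^(−0.80/0.3833) = 0.124 → 12.4%.

12.4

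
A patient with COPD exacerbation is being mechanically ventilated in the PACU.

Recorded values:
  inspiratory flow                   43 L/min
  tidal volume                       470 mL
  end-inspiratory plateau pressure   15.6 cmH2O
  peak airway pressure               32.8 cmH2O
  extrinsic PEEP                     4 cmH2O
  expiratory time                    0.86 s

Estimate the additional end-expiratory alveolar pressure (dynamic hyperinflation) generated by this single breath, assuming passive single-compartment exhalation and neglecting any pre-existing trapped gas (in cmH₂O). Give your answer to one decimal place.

Flow: 43 L/min ÷ 60 = 0.7167 L/s.
R = (PIP − Pplat)/V̇ = (32.8 − 15.6) / 0.7167 = 17.2/0.7167 = 23.999 cmH2O·s/L.
C = Vt/(Pplat − PEEP) = 470.0 / (15.6 − 4) = 470.0/11.6 = 40.517 mL/cmH2O.
τ = R × C = 23.999 × 0.04052 L/cmH2O = 0.9724 s.
Fraction remaining = e^(−Te/τ) = e^(−0.86/0.9724) = 0.413; trapped volume = 470.0 × 0.413 = 194.11 mL.
Additional alveolar pressure from trapping ≈ V_trapped / C = 194.11 / 40.517 = 4.791 cmH2O.

4.8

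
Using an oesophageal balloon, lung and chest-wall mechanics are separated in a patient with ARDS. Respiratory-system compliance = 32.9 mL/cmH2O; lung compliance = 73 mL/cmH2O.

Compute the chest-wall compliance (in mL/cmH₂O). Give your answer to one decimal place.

59.9

1/Ccw = 1/Crs − 1/CL.
1/Ccw = 1/32.9 − 1/73 = 0.0167.
Ccw = 59.88 mL/cmH2O.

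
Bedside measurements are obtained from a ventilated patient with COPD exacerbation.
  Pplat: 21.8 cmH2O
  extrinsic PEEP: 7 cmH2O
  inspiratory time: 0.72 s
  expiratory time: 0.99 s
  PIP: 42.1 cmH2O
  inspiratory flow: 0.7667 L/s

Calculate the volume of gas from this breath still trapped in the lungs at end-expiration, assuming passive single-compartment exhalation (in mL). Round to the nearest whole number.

Vt = flow × Ti = 0.7667 L/s × 0.72 s × 1000 mL/L = 552.02 mL.
R = (PIP − Pplat)/V̇ = (42.1 − 21.8) / 0.7667 = 20.3/0.7667 = 26.477 cmH2O·s/L.
C = Vt/(Pplat − PEEP) = 552.02 / (21.8 − 7) = 552.02/14.8 = 37.299 mL/cmH2O.
τ = R × C = 26.477 × 0.0373 L/cmH2O = 0.9876 s.
Fraction remaining = e^(−Te/τ) = e^(−0.99/0.9876) = 0.367.
Trapped volume = 552.02 × 0.367 = 202.59 mL.

203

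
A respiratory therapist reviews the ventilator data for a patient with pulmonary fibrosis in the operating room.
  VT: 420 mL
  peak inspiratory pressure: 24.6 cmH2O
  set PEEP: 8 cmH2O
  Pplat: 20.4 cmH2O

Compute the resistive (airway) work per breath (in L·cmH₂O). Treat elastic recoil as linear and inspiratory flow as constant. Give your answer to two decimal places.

With constant inspiratory flow the resistive pressure is constant at PIP − Pplat = 24.6 − 20.4 = 4.2 cmH2O, so resistive work = 4.2 × 0.420 = 1.764 L·cmH2O.

1.76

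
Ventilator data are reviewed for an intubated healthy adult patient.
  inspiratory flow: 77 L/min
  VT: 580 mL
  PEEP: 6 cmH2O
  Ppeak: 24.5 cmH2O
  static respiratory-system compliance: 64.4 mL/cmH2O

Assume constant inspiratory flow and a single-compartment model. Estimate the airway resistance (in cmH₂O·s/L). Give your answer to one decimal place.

Flow: 77 L/min ÷ 60 = 1.2833 L/s.
Equation of motion (constant flow): PIP = Vt/C + R·V̇ + PEEP.
R·V̇ = PIP − Vt/C − PEEP = 24.5 − 580/64.4 − 6 = 24.5 − 9.006 − 6 = 9.494 cmH2O.
R = 9.494 / 1.2833 = 7.398 cmH2O·s/L.

7.4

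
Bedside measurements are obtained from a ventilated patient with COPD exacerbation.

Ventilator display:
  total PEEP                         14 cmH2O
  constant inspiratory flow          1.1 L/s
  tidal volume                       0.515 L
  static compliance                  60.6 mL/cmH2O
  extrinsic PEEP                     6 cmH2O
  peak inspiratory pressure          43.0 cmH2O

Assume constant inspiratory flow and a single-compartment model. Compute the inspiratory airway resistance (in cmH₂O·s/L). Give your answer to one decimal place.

Total PEEP = 14 cmH2O (set 6 + intrinsic 8); this is the baseline alveolar pressure.
Equation of motion (constant flow): PIP = Vt/C + R·V̇ + PEEP.
R·V̇ = PIP − Vt/C − PEEP = 43.0 − 515/60.6 − 14 = 43.0 − 8.498 − 14 = 20.502 cmH2O.
R = 20.502 / 1.1 = 18.638 cmH2O·s/L.

18.6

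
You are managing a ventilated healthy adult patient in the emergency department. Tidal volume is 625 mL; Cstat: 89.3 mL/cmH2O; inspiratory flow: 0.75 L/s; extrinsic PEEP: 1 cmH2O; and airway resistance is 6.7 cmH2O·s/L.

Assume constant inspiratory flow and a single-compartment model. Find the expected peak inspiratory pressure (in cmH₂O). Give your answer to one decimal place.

13.0

Equation of motion (constant flow): PIP = Vt/C + R·V̇ + PEEP.
PIP = 625/89.3 + 6.7×0.75 + 1 = 6.999 + 5.025 + 1 = 13.024 cmH2O.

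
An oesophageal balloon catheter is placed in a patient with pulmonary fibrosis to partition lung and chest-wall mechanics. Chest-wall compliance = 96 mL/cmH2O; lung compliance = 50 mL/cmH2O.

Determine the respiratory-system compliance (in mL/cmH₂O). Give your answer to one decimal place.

Lung and chest wall are elastances in series: 1/Crs = 1/CL + 1/Ccw.
1/Crs = 1/50 + 1/96 = 0.03042.
Crs = 32.873 mL/cmH2O.

32.9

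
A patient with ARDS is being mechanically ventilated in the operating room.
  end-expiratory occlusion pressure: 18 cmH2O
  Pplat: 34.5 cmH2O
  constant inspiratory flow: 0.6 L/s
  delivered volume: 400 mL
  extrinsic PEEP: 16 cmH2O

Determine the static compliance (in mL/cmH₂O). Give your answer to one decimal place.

End-expiratory occlusion gives total PEEP = 18 cmH2O (intrinsic PEEP = 18 − 16 = 2). Use total PEEP for the elastic gradient.
Cstat = Vt / (Pplat − PEEPtotal) = 400 / (34.5 − 18) = 400 / 16.5 = 24.242 mL/cmH2O.

24.2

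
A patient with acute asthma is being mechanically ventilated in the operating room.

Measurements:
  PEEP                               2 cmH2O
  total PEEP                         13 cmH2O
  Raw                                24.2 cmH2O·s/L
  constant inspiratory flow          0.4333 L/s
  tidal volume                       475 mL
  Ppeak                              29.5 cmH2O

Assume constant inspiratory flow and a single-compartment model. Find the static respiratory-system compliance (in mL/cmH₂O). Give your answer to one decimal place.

Total PEEP = 13 cmH2O (set 2 + intrinsic 11); this is the baseline alveolar pressure.
Equation of motion (constant flow): PIP = Vt/C + R·V̇ + PEEP.
Vt/C = PIP − R·V̇ − PEEP = 29.5 − 24.2×0.4333 − 13 = 29.5 − 10.486 − 13 = 6.014 cmH2O.
C = Vt / 6.014 = 475 / 6.014 = 78.982 mL/cmH2O.

79.0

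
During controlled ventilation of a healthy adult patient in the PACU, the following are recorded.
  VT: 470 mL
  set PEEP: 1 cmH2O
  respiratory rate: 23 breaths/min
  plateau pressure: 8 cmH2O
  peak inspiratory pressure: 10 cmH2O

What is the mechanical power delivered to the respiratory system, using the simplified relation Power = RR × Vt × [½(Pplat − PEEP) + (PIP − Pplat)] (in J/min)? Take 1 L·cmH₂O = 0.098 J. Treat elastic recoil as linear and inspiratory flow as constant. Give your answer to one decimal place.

5.8

Per-breath work = Vt × [½(Pplat−PEEP) + (PIP−Pplat)] = 0.470 × [0.5×7.0 + 2.0] = 0.470 × 5.5 = 2.585 L·cmH2O.
Power = 23 × 2.585 = 59.455 L·cmH2O/min.
× 0.098 J/(L·cmH2O) → 5.827 J/min.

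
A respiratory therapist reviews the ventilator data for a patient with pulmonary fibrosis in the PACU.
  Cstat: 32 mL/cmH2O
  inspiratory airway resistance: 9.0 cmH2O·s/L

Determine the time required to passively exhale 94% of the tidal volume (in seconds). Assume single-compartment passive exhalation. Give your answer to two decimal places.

τ = R × C = 9.0 × 32 mL/cmH2O = 9.0 × 0.032 L/cmH2O = 0.288 s.
Exhaled fraction f = 1 − e^(−t/τ) → t = −τ·ln(1 − f) = −0.288·ln(0.06) = 0.8103 s.

0.81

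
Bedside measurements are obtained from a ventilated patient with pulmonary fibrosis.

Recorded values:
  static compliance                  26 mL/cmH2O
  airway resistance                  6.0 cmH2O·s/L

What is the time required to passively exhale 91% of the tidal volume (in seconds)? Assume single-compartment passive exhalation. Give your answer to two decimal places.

0.38

τ = R × C = 6.0 × 26 mL/cmH2O = 6.0 × 0.026 L/cmH2O = 0.156 s.
Exhaled fraction f = 1 − e^(−t/τ) → t = −τ·ln(1 − f) = −0.156·ln(0.09) = 0.3756 s.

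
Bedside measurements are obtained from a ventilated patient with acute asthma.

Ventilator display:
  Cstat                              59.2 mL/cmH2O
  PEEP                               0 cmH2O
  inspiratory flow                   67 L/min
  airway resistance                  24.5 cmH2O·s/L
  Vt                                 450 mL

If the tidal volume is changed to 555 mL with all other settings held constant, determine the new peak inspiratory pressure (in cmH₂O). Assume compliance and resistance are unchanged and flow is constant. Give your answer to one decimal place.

36.7

Flow: 67 L/min ÷ 60 = 1.1167 L/s.
PIP = Vt/C + R·V̇ + PEEP (constant-flow equation of motion).
Only the elastic term changes: ΔPIP = ΔVt / C = (555 − 450) / 59.2 = 1.774 cmH2O.
Original PIP = 450/59.2 + 24.5×1.1167 + 0 = 34.961 cmH2O; new PIP = 34.961 + (1.774) = 36.735 cmH2O.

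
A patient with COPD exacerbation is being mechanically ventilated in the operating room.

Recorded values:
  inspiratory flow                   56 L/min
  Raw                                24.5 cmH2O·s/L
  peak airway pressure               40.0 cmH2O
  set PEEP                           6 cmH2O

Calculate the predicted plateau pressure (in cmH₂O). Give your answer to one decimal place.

17.1

Flow: 56 L/min ÷ 60 = 0.9333 L/s.
Pplat = PIP − Raw × flow = 40.0 − 24.5 × 0.9333 = 40.0 − 22.866 = 17.134 cmH2O.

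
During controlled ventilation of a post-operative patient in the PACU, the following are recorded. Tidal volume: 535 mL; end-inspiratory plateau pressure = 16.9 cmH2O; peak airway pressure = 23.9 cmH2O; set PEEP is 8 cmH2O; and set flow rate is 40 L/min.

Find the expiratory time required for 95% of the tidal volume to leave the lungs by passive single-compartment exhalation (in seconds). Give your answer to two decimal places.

Flow: 40 L/min ÷ 60 = 0.6667 L/s.
R = (PIP − Pplat)/V̇ = (23.9 − 16.9) / 0.6667 = 7.0/0.6667 = 10.499 cmH2O·s/L.
C = Vt/(Pplat − PEEP) = 535.0 / (16.9 − 8) = 535.0/8.9 = 60.112 mL/cmH2O.
τ = R × C = 10.499 × 0.06011 L/cmH2O = 0.6311 s.
t = −τ·ln(1 − 0.95) = −0.6311·ln(0.05) = 1.891 s.

1.89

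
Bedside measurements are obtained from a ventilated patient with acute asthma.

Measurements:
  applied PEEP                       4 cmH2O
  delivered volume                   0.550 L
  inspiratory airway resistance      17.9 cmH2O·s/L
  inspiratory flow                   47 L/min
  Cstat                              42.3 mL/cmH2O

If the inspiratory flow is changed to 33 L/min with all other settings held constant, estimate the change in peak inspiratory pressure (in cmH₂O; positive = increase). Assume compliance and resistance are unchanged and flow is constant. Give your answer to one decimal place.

Flow: 47 L/min ÷ 60 = 0.7833 L/s.
New flow: 33 L/min ÷ 60 = 0.55 L/s.
PIP = Vt/C + R·V̇ + PEEP (constant-flow equation of motion).
Only the resistive term changes: ΔPIP = R × ΔV̇ = 17.9 × (0.55 − 0.7833) = 17.9 × -0.2333 = -4.176 cmH2O.

-4.2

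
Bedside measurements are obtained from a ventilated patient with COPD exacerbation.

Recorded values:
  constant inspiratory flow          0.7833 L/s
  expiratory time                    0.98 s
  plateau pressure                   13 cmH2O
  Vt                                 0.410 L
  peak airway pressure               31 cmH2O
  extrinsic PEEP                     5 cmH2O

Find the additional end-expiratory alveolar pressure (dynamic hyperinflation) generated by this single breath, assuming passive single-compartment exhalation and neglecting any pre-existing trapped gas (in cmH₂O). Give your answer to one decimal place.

R = (PIP − Pplat)/V̇ = (31 − 13) / 0.7833 = 18.0/0.7833 = 22.98 cmH2O·s/L.
C = Vt/(Pplat − PEEP) = 410.0 / (13 − 5) = 410.0/8.0 = 51.25 mL/cmH2O.
τ = R × C = 22.98 × 0.05125 L/cmH2O = 1.178 s.
Fraction remaining = e^(−Te/τ) = e^(−0.98/1.178) = 0.4352; trapped volume = 410.0 × 0.4352 = 178.43 mL.
Additional alveolar pressure from trapping ≈ V_trapped / C = 178.43 / 51.25 = 3.482 cmH2O.

3.5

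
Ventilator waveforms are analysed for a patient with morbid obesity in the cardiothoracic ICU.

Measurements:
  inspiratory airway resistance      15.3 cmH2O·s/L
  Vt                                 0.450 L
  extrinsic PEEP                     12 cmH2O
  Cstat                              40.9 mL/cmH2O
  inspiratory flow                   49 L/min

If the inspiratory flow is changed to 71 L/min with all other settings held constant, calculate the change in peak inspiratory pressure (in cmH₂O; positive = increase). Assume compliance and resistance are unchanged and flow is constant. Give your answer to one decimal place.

Flow: 49 L/min ÷ 60 = 0.8167 L/s.
New flow: 71 L/min ÷ 60 = 1.1833 L/s.
PIP = Vt/C + R·V̇ + PEEP (constant-flow equation of motion).
Only the resistive term changes: ΔPIP = R × ΔV̇ = 15.3 × (1.1833 − 0.8167) = 15.3 × 0.3666 = 5.609 cmH2O.

5.6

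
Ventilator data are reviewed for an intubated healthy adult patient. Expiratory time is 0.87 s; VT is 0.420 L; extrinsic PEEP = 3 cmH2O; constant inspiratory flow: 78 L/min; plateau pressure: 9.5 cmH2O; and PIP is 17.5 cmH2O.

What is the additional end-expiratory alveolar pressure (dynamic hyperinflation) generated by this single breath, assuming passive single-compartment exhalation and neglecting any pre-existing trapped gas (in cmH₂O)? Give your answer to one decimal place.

0.7

Flow: 78 L/min ÷ 60 = 1.3 L/s.
R = (PIP − Pplat)/V̇ = (17.5 − 9.5) / 1.3 = 8.0/1.3 = 6.154 cmH2O·s/L.
C = Vt/(Pplat − PEEP) = 420.0 / (9.5 − 3) = 420.0/6.5 = 64.615 mL/cmH2O.
τ = R × C = 6.154 × 0.06462 L/cmH2O = 0.3977 s.
Fraction remaining = e^(−Te/τ) = e^(−0.87/0.3977) = 0.1122; trapped volume = 420.0 × 0.1122 = 47.124 mL.
Additional alveolar pressure from trapping ≈ V_trapped / C = 47.124 / 64.615 = 0.7293 cmH2O.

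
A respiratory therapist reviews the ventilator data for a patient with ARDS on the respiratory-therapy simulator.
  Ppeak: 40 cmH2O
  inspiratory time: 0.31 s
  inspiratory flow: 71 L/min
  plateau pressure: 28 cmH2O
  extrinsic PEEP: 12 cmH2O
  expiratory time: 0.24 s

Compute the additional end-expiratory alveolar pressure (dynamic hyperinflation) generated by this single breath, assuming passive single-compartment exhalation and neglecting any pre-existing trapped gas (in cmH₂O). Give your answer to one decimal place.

5.7

Flow: 71 L/min ÷ 60 = 1.1833 L/s.
Vt = flow × Ti = 1.1833 L/s × 0.31 s × 1000 mL/L = 366.82 mL.
R = (PIP − Pplat)/V̇ = (40 − 28) / 1.1833 = 12.0/1.1833 = 10.141 cmH2O·s/L.
C = Vt/(Pplat − PEEP) = 366.82 / (28 − 12) = 366.82/16.0 = 22.926 mL/cmH2O.
τ = R × C = 10.141 × 0.02293 L/cmH2O = 0.2325 s.
Fraction remaining = e^(−Te/τ) = e^(−0.24/0.2325) = 0.3562; trapped volume = 366.82 × 0.3562 = 130.66 mL.
Additional alveolar pressure from trapping ≈ V_trapped / C = 130.66 / 22.926 = 5.699 cmH2O.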